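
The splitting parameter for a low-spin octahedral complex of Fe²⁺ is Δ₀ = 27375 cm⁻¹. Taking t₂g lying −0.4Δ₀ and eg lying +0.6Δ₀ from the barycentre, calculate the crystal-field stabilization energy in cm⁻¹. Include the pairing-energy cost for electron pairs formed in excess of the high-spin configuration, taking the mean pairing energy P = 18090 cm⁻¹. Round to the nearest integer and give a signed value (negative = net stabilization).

-29520

Group 8 minus oxidation state +2 gives a d⁶ configuration for Fe²⁺.
Electron filling gives t₂g⁶ eg⁰.
The orbital stabilization is -2.4Δ₀ = -2.4 × 27375 = -65700 cm⁻¹.
Relative to high-spin t₂g⁴ eg² (1 paired), the low-spin configuration has 2 additional pairs, contributing +2 × 18090 = +36180 cm⁻¹.
Net CFSE = -65700 + 36180 = -29520 cm⁻¹.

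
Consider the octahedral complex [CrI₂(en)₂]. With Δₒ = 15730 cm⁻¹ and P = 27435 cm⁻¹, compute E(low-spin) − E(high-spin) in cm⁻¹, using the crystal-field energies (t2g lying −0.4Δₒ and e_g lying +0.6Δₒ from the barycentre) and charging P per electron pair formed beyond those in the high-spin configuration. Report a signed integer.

Ligand charges: 2×(-1) from I⁻ and 2×(+0) from en sum to -2; with overall charge +0, Cr is +2.
Cr²⁺: group 6, so d-count = 6 − 2 = 4.
High-spin: t2g^3 e_g^1, CFSE = -0.6Δₒ = -9438 cm⁻¹.
For low-spin the configuration is t2g^4 e_g^0: orbital energy -1.6 × 15730 = -25168 cm⁻¹, and 1 additional pair relative to high-spin adds 27435 cm⁻¹, giving 2267 cm⁻¹.
E(LS) − E(HS) = 2267 − (-9438) = 11705 cm⁻¹.

11705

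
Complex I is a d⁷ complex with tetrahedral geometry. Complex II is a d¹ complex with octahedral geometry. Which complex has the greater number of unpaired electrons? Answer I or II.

I

I: With tetrahedral geometry the complex is necessarily high-spin; e^4 t2^3 → 3 unpaired.
II: For octahedral d¹ the high- and low-spin configurations coincide; t₂g¹ eg⁰ → 1 unpaired.
So I has more unpaired electrons.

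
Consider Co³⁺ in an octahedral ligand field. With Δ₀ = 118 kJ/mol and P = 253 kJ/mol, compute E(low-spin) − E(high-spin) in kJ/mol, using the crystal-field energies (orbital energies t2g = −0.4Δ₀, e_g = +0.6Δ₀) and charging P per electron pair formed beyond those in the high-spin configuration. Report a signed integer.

270

Co sits in group 9; removing 3 electrons leaves Co³⁺ with 9 − 3 = 6 d electrons.
High-spin d⁶ fills as t2g^4 e_g^2 with CFSE 4(−0.4) + 2(+0.6) = -0.4Δ₀ = -47 kJ/mol.
Low-spin: t2g^6 e_g^0, orbital CFSE = -2.4Δ₀ = -283 kJ/mol; plus 2 excess pairs × P = +506 kJ/mol; total 223 kJ/mol.
The difference is 223 − (-47) = 270 kJ/mol, so high-spin lies lower.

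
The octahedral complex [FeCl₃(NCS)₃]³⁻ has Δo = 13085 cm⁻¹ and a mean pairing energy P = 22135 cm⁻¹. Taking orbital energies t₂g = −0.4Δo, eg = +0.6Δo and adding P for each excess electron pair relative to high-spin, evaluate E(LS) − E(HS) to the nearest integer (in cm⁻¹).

Ligand charges: 3×(-1) from Cl⁻ and 3×(-1) from NCS⁻ sum to -6; with overall charge -3, Fe is +3.
Group 8 minus oxidation state +3 gives a d⁵ configuration for Fe³⁺.
High-spin d⁵ fills as t₂g³ eg² with CFSE 3(−0.4) + 2(+0.6) = 0.0Δo = 0 cm⁻¹.
For low-spin the configuration is t₂g⁵ eg⁰: orbital energy -2.0 × 13085 = -26170 cm⁻¹, and 2 additional pairs relative to high-spin add 44270 cm⁻¹, giving 18100 cm⁻¹.
E(LS) − E(HS) = 18100 − (0) = 18100 cm⁻¹.

18100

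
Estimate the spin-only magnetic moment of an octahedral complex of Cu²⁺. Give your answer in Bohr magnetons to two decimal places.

1.73 Bohr magnetons

Cu²⁺: group 11, so d-count = 11 − 2 = 9.
For octahedral d⁹ the high- and low-spin configurations coincide.
Configuration: t₂g⁶ eg³ → 1 unpaired electron.
μ(spin-only) = √[1(1+2)] = √3 ≈ 1.73 Bohr magnetons.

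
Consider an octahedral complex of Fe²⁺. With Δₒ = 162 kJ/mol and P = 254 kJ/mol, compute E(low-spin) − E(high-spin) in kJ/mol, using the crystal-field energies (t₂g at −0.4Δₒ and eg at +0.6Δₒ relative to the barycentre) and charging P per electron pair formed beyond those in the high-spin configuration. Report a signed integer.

184

Fe²⁺: group 8, so d-count = 8 − 2 = 6.
High-spin: t₂g⁴ eg², CFSE = -0.4Δₒ = -65 kJ/mol.
Low-spin: t₂g⁶ eg⁰, orbital CFSE = -2.4Δₒ = -389 kJ/mol; plus 2 excess pairs × P = +508 kJ/mol; total 119 kJ/mol.
E(LS) − E(HS) = 119 − (-65) = 184 kJ/mol.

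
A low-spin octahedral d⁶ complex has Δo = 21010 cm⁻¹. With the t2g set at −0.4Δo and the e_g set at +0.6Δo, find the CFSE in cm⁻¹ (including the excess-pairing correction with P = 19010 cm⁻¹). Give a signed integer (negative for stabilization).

-12404

Electron filling gives t2g^6 e_g^0.
The orbital stabilization is -2.4Δo = -2.4 × 21010 = -50424 cm⁻¹.
High-spin d⁶ would be t2g^4 e_g^2 with 1 pair; low-spin has 3, so 2 excess pairs cost +2P = +38020 cm⁻¹.
Overall CFSE = -50424 + 38020 = -12404 cm⁻¹.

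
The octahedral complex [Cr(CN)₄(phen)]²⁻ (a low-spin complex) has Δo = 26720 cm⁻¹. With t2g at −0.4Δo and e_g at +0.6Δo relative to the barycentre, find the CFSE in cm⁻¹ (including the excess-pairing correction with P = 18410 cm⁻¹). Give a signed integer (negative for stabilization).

-24342

Ligand charges: 4×(-1) from CN⁻ and 1×(+0) from phen sum to -4; with overall charge -2, Cr is +2.
Group 6 minus oxidation state +2 gives a d⁴ configuration for Cr²⁺.
Configuration: t2g^4 e_g^0.
The orbital stabilization is -1.6Δo = -1.6 × 26720 = -42752 cm⁻¹.
Pairing penalty: 1 pair vs 0 in the high-spin reference → 1 extra × P = 18410 cm⁻¹.
Net CFSE = -42752 + 18410 = -24342 cm⁻¹.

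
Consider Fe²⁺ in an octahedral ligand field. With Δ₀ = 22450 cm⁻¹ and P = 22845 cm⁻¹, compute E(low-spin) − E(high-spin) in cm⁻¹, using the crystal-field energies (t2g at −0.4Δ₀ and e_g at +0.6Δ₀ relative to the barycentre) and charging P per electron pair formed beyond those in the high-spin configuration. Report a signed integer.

Fe is in group 8, so Fe²⁺ is d⁶ (8 − 2 = 6).
In the high-spin limit (t2g^4 e_g^2) the orbital term is -0.4Δ₀ = -8980 cm⁻¹, with no excess pairing.
For low-spin the configuration is t2g^6 e_g^0: orbital energy -2.4 × 22450 = -53880 cm⁻¹, and 2 additional pairs relative to high-spin add 45690 cm⁻¹, giving -8190 cm⁻¹.
Thus E(LS) − E(HS) = 790 cm⁻¹.

790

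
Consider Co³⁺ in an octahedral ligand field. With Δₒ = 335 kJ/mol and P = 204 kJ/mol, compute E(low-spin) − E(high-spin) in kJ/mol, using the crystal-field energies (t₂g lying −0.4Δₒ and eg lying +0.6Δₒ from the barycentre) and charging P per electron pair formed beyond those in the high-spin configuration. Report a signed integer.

-262

Co is in group 9, so Co³⁺ is d⁶ (9 − 3 = 6).
High-spin d⁶ fills as t₂g⁴ eg² with CFSE 4(−0.4) + 2(+0.6) = -0.4Δₒ = -134 kJ/mol.
Low-spin: t₂g⁶ eg⁰, orbital CFSE = -2.4Δₒ = -804 kJ/mol; plus 2 excess pairs × P = +408 kJ/mol; total -396 kJ/mol.
Thus E(LS) − E(HS) = -262 kJ/mol.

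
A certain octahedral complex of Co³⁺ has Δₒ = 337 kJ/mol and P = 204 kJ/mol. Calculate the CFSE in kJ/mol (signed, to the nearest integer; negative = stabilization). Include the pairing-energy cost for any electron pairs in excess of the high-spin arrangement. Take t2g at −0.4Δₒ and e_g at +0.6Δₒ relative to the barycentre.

Co sits in group 9; removing 3 electrons leaves Co³⁺ with 9 − 3 = 6 d electrons.
Here Δₒ > P (337 > 204), so the low-spin state is favoured.
Configuration: t2g^6 e_g^0.
Orbital CFSE = -2.4Δₒ = -2.4 × 337 = -809 kJ/mol.
Excess pairs vs high-spin: 3 − 1 = 2; pairing cost = +408 kJ/mol.
Net CFSE = -809 + 408 = -401 kJ/mol.

-401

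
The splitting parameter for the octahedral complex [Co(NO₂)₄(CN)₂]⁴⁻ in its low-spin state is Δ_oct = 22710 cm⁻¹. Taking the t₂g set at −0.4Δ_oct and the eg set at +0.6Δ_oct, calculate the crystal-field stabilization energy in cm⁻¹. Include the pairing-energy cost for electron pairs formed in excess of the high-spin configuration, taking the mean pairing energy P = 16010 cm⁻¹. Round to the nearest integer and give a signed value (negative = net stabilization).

Ligand charges: 4×(-1) from NO₂⁻ and 2×(-1) from CN⁻ sum to -6; with overall charge -4, Co is +2.
Group 9 minus oxidation state +2 gives a d⁷ configuration for Co²⁺.
Electron filling gives t₂g⁶ eg¹.
CFSE(orbital) = 6×(-0.4Δ_oct) + 1×(0.6Δ_oct) = -1.8Δ_oct; with Δ_oct = 22710 cm⁻¹ that is -40878 cm⁻¹.
High-spin d⁷ would be t₂g⁵ eg² with 2 pairs; low-spin has 3, so 1 excess pair costs +1P = +16010 cm⁻¹.
Overall CFSE = -40878 + 16010 = -24868 cm⁻¹.

-24868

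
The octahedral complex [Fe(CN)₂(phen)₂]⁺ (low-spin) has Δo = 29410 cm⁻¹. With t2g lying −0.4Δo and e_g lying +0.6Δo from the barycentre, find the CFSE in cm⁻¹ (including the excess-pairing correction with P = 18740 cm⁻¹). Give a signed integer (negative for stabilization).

-21340

Ligand charges: 2×(-1) from CN⁻ and 2×(+0) from phen sum to -2; with overall charge +1, Fe is +3.
Group 8 minus oxidation state +3 gives a d⁵ configuration for Fe³⁺.
Electron filling gives t2g^5 e_g^0.
Orbital CFSE = 5(-0.4) + 0(0.6) = -2.0Δo = -2.0 × 29410 = -58820 cm⁻¹.
Relative to high-spin t2g^3 e_g^2 (0 paired), the low-spin configuration has 2 additional pairs, contributing +2 × 18740 = +37480 cm⁻¹.
Combining: -58820 + 37480 = -21340 cm⁻¹.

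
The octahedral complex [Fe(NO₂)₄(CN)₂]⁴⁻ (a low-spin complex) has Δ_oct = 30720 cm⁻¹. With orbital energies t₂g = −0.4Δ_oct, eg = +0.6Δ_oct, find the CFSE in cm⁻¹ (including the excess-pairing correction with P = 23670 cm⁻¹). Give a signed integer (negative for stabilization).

Ligand charges: 4×(-1) from NO₂⁻ and 2×(-1) from CN⁻ sum to -6; with overall charge -4, Fe is +2.
Fe sits in group 8; removing 2 electrons leaves Fe²⁺ with 8 − 2 = 6 d electrons.
Electron filling gives t₂g⁶ eg⁰.
Orbital CFSE = 6(-0.4) + 0(0.6) = -2.4Δ_oct = -2.4 × 30720 = -73728 cm⁻¹.
Pairing penalty: 3 pairs vs 1 in the high-spin reference → 2 extra × P = 47340 cm⁻¹.
Net CFSE = -73728 + 47340 = -26388 cm⁻¹.

-26388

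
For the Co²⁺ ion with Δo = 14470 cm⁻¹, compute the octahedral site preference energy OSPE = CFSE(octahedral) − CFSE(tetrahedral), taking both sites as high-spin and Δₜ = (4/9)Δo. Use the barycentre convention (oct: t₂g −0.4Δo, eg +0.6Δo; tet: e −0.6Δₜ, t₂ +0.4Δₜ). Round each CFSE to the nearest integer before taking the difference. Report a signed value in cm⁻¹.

-3859

Co is in group 9, so Co²⁺ is d⁷ (9 − 2 = 7).
Octahedral high-spin t2g^5 e_g^2: CFSE = -0.8 × 14470 = -11576 cm⁻¹.
Tetrahedral: e^4 t2^3, CFSE = 4(−0.6) + 3(+0.4) = -1.2Δₜ = -1.2 × (4/9) × 14470 = -7717 cm⁻¹.
OSPE = -11576 − (-7717) = -3859 cm⁻¹.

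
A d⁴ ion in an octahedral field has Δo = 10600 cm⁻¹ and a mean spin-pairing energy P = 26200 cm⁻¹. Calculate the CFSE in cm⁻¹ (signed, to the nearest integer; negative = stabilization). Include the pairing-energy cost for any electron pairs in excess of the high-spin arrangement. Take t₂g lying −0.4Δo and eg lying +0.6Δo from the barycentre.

-6360

Since Δo = 10600 cm⁻¹ < P = 26200 cm⁻¹, the complex adopts the high-spin configuration.
Configuration: t₂g³ eg¹.
Orbital CFSE = -0.6Δo = -0.6 × 10600 = -6360 cm⁻¹.
High-spin has no excess pairs, so no pairing correction applies.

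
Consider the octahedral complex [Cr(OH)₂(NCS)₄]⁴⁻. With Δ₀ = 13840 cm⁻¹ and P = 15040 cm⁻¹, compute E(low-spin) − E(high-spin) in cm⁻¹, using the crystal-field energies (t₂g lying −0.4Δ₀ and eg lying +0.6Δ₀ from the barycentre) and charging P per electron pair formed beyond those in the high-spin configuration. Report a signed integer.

Ligand charges: 2×(-1) from OH⁻ and 4×(-1) from NCS⁻ sum to -6; with overall charge -4, Cr is +2.
Cr is in group 6, so Cr²⁺ is d⁴ (6 − 2 = 4).
High-spin d⁴ fills as t₂g³ eg¹ with CFSE 3(−0.4) + 1(+0.6) = -0.6Δ₀ = -8304 cm⁻¹.
Low-spin: t₂g⁴ eg⁰, orbital CFSE = -1.6Δ₀ = -22144 cm⁻¹; plus 1 excess pair × P = +15040 cm⁻¹; total -7104 cm⁻¹.
Thus E(LS) − E(HS) = 1200 cm⁻¹.

1200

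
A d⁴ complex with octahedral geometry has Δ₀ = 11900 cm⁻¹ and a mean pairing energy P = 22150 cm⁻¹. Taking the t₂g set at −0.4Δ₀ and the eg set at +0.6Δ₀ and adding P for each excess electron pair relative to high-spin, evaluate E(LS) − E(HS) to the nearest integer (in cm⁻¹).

High-spin d⁴ fills as t₂g³ eg¹ with CFSE 3(−0.4) + 1(+0.6) = -0.6Δ₀ = -7140 cm⁻¹.
Low-spin t₂g⁴ eg⁰ gives -1.6Δ₀ = -19040 cm⁻¹, but forming 1 extra pair costs 1P = 22150 cm⁻¹, so E(LS) = -19040 + 22150 = 3110 cm⁻¹.
The difference is 3110 − (-7140) = 10250 cm⁻¹, so high-spin lies lower.

10250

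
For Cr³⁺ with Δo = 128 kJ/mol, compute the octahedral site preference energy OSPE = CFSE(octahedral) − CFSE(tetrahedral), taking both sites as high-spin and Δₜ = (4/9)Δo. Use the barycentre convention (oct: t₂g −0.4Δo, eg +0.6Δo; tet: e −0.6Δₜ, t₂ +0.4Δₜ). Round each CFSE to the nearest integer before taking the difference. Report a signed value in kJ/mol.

-108

Cr sits in group 6; removing 3 electrons leaves Cr³⁺ with 6 − 3 = 3 d electrons.
In an octahedral site d³ (HS) is t₂g³ eg⁰, giving CFSE(oct) = -1.2Δo = -154 kJ/mol.
Tetrahedral: e² t₂¹, CFSE = 2(−0.6) + 1(+0.4) = -0.8Δₜ = -0.8 × (4/9) × 128 = -46 kJ/mol.
OSPE = -154 − (-46) = -108 kJ/mol.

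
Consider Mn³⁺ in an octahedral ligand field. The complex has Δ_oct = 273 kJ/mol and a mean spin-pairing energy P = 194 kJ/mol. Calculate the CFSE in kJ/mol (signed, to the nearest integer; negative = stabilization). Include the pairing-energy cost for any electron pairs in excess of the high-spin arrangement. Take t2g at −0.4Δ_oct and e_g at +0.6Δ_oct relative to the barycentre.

Mn sits in group 7; removing 3 electrons leaves Mn³⁺ with 7 − 3 = 4 d electrons.
Here Δ_oct > P (273 > 194), so the low-spin state is favoured.
Configuration: t2g^4 e_g^0.
Orbital CFSE = -1.6Δ_oct = -1.6 × 273 = -437 kJ/mol.
Excess pairs vs high-spin: 1 − 0 = 1; pairing cost = +194 kJ/mol.
Net CFSE = -437 + 194 = -243 kJ/mol.

-243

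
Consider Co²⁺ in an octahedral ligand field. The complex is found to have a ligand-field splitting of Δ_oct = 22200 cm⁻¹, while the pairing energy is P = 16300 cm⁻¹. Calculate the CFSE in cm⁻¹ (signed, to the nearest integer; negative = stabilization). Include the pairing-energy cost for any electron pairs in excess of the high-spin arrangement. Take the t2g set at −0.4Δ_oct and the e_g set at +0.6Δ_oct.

Co sits in group 9; removing 2 electrons leaves Co²⁺ with 9 − 2 = 7 d electrons.
Δ_oct > P, so pairing is preferred: the ground state is low-spin.
Filling d⁷ accordingly: t2g^6 e_g^1.
Orbital CFSE = -1.8Δ_oct = -1.8 × 22200 = -39960 cm⁻¹.
Excess pairs vs high-spin: 3 − 2 = 1; pairing cost = +16300 cm⁻¹.
Net CFSE = -39960 + 16300 = -23660 cm⁻¹.

-23660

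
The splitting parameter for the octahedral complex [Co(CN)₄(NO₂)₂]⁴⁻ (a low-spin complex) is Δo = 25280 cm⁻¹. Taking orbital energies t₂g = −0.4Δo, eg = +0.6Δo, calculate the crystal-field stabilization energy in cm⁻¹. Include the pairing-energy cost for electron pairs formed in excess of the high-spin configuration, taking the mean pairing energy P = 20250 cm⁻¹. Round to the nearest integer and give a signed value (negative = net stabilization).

-25254

Ligand charges: 4×(-1) from CN⁻ and 2×(-1) from NO₂⁻ sum to -6; with overall charge -4, Co is +2.
Group 9 minus oxidation state +2 gives a d⁷ configuration for Co²⁺.
The d⁷ electrons fill as t₂g⁶ eg¹.
The orbital stabilization is -1.8Δo = -1.8 × 25280 = -45504 cm⁻¹.
Relative to high-spin t₂g⁵ eg² (2 paired), the low-spin configuration has 1 additional pair, contributing +1 × 20250 = +20250 cm⁻¹.
Overall CFSE = -45504 + 20250 = -25254 cm⁻¹.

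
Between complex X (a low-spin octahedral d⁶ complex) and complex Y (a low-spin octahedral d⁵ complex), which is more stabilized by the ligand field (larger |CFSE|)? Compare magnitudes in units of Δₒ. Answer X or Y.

X: t₂g⁶ eg⁰, CFSE = -2.4Δₒ.
Y: t2g^5 e_g^0, CFSE = -2.0Δₒ.
So X has the larger |CFSE|.

X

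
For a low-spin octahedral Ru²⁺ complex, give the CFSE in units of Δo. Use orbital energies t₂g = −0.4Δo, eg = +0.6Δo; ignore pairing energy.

Ru²⁺: group 8, so d-count = 8 − 2 = 6.
Configuration: t₂g⁶ eg⁰.
CFSE = 6(-0.4Δo) + 0(0.6Δo) = -2.4Δo + 0.0Δo = -2.4Δo.

-2.4 Δo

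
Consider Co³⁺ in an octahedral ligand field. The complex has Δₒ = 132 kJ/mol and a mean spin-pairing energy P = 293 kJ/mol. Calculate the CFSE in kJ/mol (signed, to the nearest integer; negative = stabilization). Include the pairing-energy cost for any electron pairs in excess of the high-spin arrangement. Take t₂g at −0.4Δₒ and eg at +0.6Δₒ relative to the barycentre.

Co sits in group 9; removing 3 electrons leaves Co³⁺ with 9 − 3 = 6 d electrons.
Since Δₒ = 132 kJ/mol < P = 293 kJ/mol, the complex adopts the high-spin configuration.
That gives t₂g⁴ eg².
Orbital CFSE = -0.4Δₒ = -0.4 × 132 = -53 kJ/mol.
High-spin has no excess pairs, so no pairing correction applies.

-53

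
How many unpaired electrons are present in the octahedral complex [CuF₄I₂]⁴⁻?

1

Ligand charges: 4×(-1) from F⁻ and 2×(-1) from I⁻ sum to -6; with overall charge -4, Cu is +2.
Cu²⁺: group 11, so d-count = 11 − 2 = 9.
Configuration: t₂g⁶ eg³, giving 1 unpaired electron.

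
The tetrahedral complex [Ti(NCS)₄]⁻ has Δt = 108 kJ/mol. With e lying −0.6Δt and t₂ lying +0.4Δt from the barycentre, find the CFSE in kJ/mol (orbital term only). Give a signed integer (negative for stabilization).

-65

Each NCS⁻ contributes -1; 4 × (-1) = -4. With overall charge -1, Ti is in the +3 oxidation state.
Ti is in group 4, so Ti³⁺ is d¹ (4 − 3 = 1).
Tetrahedral fields are weak (Δₜ ≈ 4/9 Δₒ), so electrons fill high-spin.
The d¹ electrons fill as e¹ t₂⁰.
CFSE(orbital) = 1×(-0.6Δt) + 0×(0.4Δt) = -0.6Δt; with Δt = 108 kJ/mol that is -65 kJ/mol.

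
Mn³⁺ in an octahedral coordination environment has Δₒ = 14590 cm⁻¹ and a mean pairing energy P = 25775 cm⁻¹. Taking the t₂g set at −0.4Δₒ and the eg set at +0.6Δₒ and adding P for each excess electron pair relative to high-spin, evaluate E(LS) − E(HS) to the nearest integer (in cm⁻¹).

11185

Group 7 minus oxidation state +3 gives a d⁴ configuration for Mn³⁺.
High-spin: t₂g³ eg¹, CFSE = -0.6Δₒ = -8754 cm⁻¹.
Low-spin t₂g⁴ eg⁰ gives -1.6Δₒ = -23344 cm⁻¹, but forming 1 extra pair costs 1P = 25775 cm⁻¹, so E(LS) = -23344 + 25775 = 2431 cm⁻¹.
E(LS) − E(HS) = 2431 − (-8754) = 11185 cm⁻¹.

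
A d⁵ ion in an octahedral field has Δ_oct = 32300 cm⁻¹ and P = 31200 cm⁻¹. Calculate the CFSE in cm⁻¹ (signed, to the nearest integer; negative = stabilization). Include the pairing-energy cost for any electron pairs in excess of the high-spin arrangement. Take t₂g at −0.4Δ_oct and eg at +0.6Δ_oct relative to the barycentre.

With Δ_oct > P the complex is low-spin.
Configuration: t₂g⁵ eg⁰.
Orbital CFSE = -2.0Δ_oct = -2.0 × 32300 = -64600 cm⁻¹.
Excess pairs vs high-spin: 2 − 0 = 2; pairing cost = +62400 cm⁻¹.
Net CFSE = -64600 + 62400 = -2200 cm⁻¹.

-2200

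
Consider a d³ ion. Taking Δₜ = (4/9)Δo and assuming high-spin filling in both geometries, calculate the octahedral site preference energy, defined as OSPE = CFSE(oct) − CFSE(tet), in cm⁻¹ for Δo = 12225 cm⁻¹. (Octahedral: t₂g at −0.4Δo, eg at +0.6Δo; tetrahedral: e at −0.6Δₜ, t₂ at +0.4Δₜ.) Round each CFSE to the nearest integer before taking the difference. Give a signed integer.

In an octahedral site d³ (HS) is t₂g³ eg⁰, giving CFSE(oct) = -1.2Δo = -14670 cm⁻¹.
In a tetrahedral site the filling is e² t₂¹: CFSE(tet) = -0.8Δₜ = -0.8 × (4/9)(12225) = -4347 cm⁻¹.
Subtracting, OSPE = -14670 − (-4347) = -10323 cm⁻¹.

-10323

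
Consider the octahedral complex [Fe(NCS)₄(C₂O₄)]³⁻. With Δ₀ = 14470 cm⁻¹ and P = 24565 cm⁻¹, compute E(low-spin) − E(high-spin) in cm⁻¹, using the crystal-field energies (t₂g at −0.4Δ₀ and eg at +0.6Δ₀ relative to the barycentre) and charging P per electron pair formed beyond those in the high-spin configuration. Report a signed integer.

20190

Ligand charges: 4×(-1) from NCS⁻ and 1×(-2) from C₂O₄²⁻ sum to -6; with overall charge -3, Fe is +3.
Fe sits in group 8; removing 3 electrons leaves Fe³⁺ with 8 − 3 = 5 d electrons.
In the high-spin limit (t₂g³ eg²) the orbital term is 0.0Δ₀ = 0 cm⁻¹, with no excess pairing.
Low-spin t₂g⁵ eg⁰ gives -2.0Δ₀ = -28940 cm⁻¹, but forming 2 extra pairs costs 2P = 49130 cm⁻¹, so E(LS) = -28940 + 49130 = 20190 cm⁻¹.
Thus E(LS) − E(HS) = 20190 cm⁻¹.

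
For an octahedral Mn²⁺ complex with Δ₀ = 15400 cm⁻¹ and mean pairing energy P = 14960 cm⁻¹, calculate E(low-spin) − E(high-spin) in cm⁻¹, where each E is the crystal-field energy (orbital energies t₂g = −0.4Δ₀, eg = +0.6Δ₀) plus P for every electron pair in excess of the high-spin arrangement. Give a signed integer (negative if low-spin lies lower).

Mn is in group 7, so Mn²⁺ is d⁵ (7 − 2 = 5).
In the high-spin limit (t₂g³ eg²) the orbital term is 0.0Δ₀ = 0 cm⁻¹, with no excess pairing.
Low-spin: t₂g⁵ eg⁰, orbital CFSE = -2.0Δ₀ = -30800 cm⁻¹; plus 2 excess pairs × P = +29920 cm⁻¹; total -880 cm⁻¹.
E(LS) − E(HS) = -880 − (0) = -880 cm⁻¹.

-880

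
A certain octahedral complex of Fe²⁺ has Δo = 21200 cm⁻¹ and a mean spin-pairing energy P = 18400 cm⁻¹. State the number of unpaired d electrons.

Fe²⁺: group 8, so d-count = 8 − 2 = 6.
Δo > P, so pairing is preferred: the ground state is low-spin.
Filling d⁶ accordingly: t₂g⁶ eg⁰.
Unpaired electrons: 0.

0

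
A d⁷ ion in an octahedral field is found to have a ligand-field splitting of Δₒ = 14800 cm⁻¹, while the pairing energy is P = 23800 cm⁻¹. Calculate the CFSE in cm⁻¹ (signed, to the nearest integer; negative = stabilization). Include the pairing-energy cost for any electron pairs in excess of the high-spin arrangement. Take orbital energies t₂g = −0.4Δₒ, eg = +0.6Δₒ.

With Δₒ < P the complex is high-spin.
That gives t₂g⁵ eg².
Orbital CFSE = -0.8Δₒ = -0.8 × 14800 = -11840 cm⁻¹.
High-spin has no excess pairs, so no pairing correction applies.

-11840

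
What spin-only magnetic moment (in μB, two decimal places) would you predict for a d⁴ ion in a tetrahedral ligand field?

With tetrahedral geometry the complex is necessarily high-spin.
Configuration: e² t₂² → 4 unpaired electrons.
μ(spin-only) = √[4(4+2)] = √24 ≈ 4.90 μB.

4.90 μB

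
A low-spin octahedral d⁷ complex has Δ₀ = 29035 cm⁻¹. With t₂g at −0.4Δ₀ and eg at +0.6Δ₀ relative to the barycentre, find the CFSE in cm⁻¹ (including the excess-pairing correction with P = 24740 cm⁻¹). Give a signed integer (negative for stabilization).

-27523

Configuration: t₂g⁶ eg¹.
Orbital CFSE = 6(-0.4) + 1(0.6) = -1.8Δ₀ = -1.8 × 29035 = -52263 cm⁻¹.
High-spin d⁷ would be t₂g⁵ eg² with 2 pairs; low-spin has 3, so 1 excess pair costs +1P = +24740 cm⁻¹.
Combining: -52263 + 24740 = -27523 cm⁻¹.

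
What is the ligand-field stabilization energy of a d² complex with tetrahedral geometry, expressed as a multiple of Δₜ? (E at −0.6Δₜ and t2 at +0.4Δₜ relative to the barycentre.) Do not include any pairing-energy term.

-1.2 Δₜ

Tetrahedral splitting is small, so the complex is high-spin.
Configuration: e^2 t2^0.
CFSE = 2(-0.6Δₜ) + 0(0.4Δₜ) = -1.2Δₜ + 0.0Δₜ = -1.2Δₜ.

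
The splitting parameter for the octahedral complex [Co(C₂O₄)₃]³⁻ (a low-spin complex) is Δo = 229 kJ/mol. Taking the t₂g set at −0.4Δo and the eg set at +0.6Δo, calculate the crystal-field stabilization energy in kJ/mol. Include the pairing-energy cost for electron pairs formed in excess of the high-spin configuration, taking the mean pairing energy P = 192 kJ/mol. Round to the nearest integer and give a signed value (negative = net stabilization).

Each C₂O₄²⁻ contributes -2; 3 × (-2) = -6. With overall charge -3, Co is in the +3 oxidation state.
Group 9 minus oxidation state +3 gives a d⁶ configuration for Co³⁺.
The d⁶ electrons fill as t₂g⁶ eg⁰.
Orbital CFSE = 6(-0.4) + 0(0.6) = -2.4Δo = -2.4 × 229 = -550 kJ/mol.
Relative to high-spin t₂g⁴ eg² (1 paired), the low-spin configuration has 2 additional pairs, contributing +2 × 192 = +384 kJ/mol.
Overall CFSE = -550 + 384 = -166 kJ/mol.

-166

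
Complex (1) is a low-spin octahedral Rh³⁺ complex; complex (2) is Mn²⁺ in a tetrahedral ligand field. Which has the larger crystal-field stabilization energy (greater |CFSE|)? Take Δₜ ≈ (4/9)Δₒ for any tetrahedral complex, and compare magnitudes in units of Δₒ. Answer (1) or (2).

(1): Rh is in group 9, so Rh³⁺ is d⁶ (9 − 3 = 6); t₂g⁶ eg⁰, CFSE = -2.4Δₒ.
(2): Mn²⁺: group 7, so d-count = 7 − 2 = 5; With tetrahedral geometry the complex is necessarily high-spin; e² t₂³, CFSE = 0.0Δₜ ≈ 0.00Δₒ.
So (1) has the larger |CFSE|.

(1)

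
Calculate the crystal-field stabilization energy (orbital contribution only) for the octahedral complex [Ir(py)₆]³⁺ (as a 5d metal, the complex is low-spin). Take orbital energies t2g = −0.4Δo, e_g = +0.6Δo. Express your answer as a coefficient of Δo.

-2.4 Δo

py is neutral, so the +3 overall charge sits on Ir: oxidation state +3.
Ir sits in group 9; removing 3 electrons leaves Ir³⁺ with 9 − 3 = 6 d electrons.
Configuration: t2g^6 e_g^0.
CFSE = 6(-0.4Δo) + 0(0.6Δo) = -2.4Δo + 0.0Δo = -2.4Δo.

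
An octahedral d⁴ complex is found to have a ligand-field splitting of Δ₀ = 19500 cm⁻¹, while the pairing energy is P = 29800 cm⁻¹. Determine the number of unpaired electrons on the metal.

Here Δ₀ < P (19500 < 29800), so the high-spin state is favoured.
That gives t₂g³ eg¹.
Unpaired electrons: 4.

4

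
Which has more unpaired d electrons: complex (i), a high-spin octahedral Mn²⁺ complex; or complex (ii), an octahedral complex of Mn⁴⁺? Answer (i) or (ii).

(i)

(i): Group 7 minus oxidation state +2 gives a d⁵ configuration for Mn²⁺; t₂g³ eg² → 5 unpaired.
(ii): Mn is in group 7, so Mn⁴⁺ is d³ (7 − 4 = 3); t2g^3 e_g^0 → 3 unpaired.
So (i) has more unpaired electrons.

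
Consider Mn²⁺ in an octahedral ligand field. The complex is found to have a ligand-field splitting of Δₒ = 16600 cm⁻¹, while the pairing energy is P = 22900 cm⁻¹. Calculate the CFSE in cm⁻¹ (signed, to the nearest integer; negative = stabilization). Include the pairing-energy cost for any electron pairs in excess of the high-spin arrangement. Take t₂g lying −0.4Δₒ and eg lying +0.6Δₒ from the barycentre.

Mn is in group 7, so Mn²⁺ is d⁵ (7 − 2 = 5).
Δₒ < P, so pairing is avoided: the ground state is high-spin.
That gives t₂g³ eg².
Orbital CFSE = 0.0Δₒ = 0.0 × 16600 = 0 cm⁻¹.
High-spin has no excess pairs, so no pairing correction applies.

0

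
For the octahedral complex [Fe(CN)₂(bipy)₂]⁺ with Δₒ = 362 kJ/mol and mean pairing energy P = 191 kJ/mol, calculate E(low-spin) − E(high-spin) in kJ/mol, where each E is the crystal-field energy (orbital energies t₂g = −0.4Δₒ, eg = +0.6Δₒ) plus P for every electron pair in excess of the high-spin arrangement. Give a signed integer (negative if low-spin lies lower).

-342

Ligand charges: 2×(-1) from CN⁻ and 2×(+0) from bipy sum to -2; with overall charge +1, Fe is +3.
Group 8 minus oxidation state +3 gives a d⁵ configuration for Fe³⁺.
High-spin: t₂g³ eg², CFSE = 0.0Δₒ = 0 kJ/mol.
Low-spin t₂g⁵ eg⁰ gives -2.0Δₒ = -724 kJ/mol, but forming 2 extra pairs costs 2P = 382 kJ/mol, so E(LS) = -724 + 382 = -342 kJ/mol.
The difference is -342 − (0) = -342 kJ/mol, so low-spin lies lower.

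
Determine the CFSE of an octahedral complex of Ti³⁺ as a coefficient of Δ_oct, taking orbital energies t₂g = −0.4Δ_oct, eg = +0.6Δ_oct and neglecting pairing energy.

-0.4 Δ_oct

Group 4 minus oxidation state +3 gives a d¹ configuration for Ti³⁺.
Configuration: t₂g¹ eg⁰.
CFSE = 1(-0.4Δ_oct) + 0(0.6Δ_oct) = -0.4Δ_oct + 0.0Δ_oct = -0.4Δ_oct.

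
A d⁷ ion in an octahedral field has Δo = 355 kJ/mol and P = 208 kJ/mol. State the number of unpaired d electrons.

1

With Δo > P the complex is low-spin.
Filling d⁷ accordingly: t₂g⁶ eg¹.
Unpaired electrons: 1.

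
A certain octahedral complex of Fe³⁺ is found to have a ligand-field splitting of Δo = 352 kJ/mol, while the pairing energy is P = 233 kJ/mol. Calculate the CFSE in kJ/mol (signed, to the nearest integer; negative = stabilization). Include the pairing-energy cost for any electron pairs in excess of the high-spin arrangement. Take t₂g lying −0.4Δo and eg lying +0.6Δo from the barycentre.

-238

Fe³⁺: group 8, so d-count = 8 − 3 = 5.
Here Δo > P (352 > 233), so the low-spin state is favoured.
Configuration: t₂g⁵ eg⁰.
Orbital CFSE = -2.0Δo = -2.0 × 352 = -704 kJ/mol.
Excess pairs vs high-spin: 2 − 0 = 2; pairing cost = +466 kJ/mol.
Net CFSE = -704 + 466 = -238 kJ/mol.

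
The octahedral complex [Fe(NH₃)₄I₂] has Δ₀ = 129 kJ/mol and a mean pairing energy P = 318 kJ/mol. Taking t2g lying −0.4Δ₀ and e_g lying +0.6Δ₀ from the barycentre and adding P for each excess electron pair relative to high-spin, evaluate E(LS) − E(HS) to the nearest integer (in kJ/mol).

Ligand charges: 4×(+0) from NH₃ and 2×(-1) from I⁻ sum to -2; with overall charge +0, Fe is +2.
Fe sits in group 8; removing 2 electrons leaves Fe²⁺ with 8 − 2 = 6 d electrons.
High-spin: t2g^4 e_g^2, CFSE = -0.4Δ₀ = -52 kJ/mol.
For low-spin the configuration is t2g^6 e_g^0: orbital energy -2.4 × 129 = -310 kJ/mol, and 2 additional pairs relative to high-spin add 636 kJ/mol, giving 326 kJ/mol.
E(LS) − E(HS) = 326 − (-52) = 378 kJ/mol.

378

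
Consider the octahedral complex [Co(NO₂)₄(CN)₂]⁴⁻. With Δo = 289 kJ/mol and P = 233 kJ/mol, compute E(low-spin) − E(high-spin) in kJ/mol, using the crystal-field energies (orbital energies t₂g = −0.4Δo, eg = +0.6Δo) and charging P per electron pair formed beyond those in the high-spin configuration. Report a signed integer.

-56

Ligand charges: 4×(-1) from NO₂⁻ and 2×(-1) from CN⁻ sum to -6; with overall charge -4, Co is +2.
Co²⁺: group 9, so d-count = 9 − 2 = 7.
High-spin: t₂g⁵ eg², CFSE = -0.8Δo = -231 kJ/mol.
Low-spin: t₂g⁶ eg¹, orbital CFSE = -1.8Δo = -520 kJ/mol; plus 1 excess pair × P = +233 kJ/mol; total -287 kJ/mol.
The difference is -287 − (-231) = -56 kJ/mol, so low-spin lies lower.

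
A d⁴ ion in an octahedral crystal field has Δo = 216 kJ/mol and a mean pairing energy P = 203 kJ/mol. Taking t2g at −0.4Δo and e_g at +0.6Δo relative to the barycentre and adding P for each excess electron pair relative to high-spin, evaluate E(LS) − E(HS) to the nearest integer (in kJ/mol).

In the high-spin limit (t2g^3 e_g^1) the orbital term is -0.6Δo = -130 kJ/mol, with no excess pairing.
For low-spin the configuration is t2g^4 e_g^0: orbital energy -1.6 × 216 = -346 kJ/mol, and 1 additional pair relative to high-spin adds 203 kJ/mol, giving -143 kJ/mol.
E(LS) − E(HS) = -143 − (-130) = -13 kJ/mol.

-13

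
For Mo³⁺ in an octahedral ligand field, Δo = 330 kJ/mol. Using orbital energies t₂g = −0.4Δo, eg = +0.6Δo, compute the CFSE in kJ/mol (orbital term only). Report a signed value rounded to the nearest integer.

Mo sits in group 6; removing 3 electrons leaves Mo³⁺ with 6 − 3 = 3 d electrons.
Electron filling gives t₂g³ eg⁰.
CFSE(orbital) = 3×(-0.4Δo) + 0×(0.6Δo) = -1.2Δo; with Δo = 330 kJ/mol that is -396 kJ/mol.

-396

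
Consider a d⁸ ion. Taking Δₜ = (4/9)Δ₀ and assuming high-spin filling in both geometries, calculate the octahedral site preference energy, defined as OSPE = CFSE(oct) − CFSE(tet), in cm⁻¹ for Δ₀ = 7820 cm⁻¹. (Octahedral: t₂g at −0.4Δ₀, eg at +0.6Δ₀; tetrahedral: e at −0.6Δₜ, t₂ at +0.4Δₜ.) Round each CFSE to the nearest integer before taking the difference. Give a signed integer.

-6604

Octahedral high-spin t2g^6 e_g^2: CFSE = -1.2 × 7820 = -9384 cm⁻¹.
Tetrahedral: e^4 t2^4, CFSE = 4(−0.6) + 4(+0.4) = -0.8Δₜ = -0.8 × (4/9) × 7820 = -2780 cm⁻¹.
OSPE = CFSE(oct) − CFSE(tet) = -9384 − (-2780) = -6604 cm⁻¹.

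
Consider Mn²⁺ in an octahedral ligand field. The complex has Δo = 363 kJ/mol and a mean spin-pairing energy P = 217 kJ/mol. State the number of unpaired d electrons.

1

Group 7 minus oxidation state +2 gives a d⁵ configuration for Mn²⁺.
With Δo > P the complex is low-spin.
Configuration: t₂g⁵ eg⁰.
Unpaired electrons: 1.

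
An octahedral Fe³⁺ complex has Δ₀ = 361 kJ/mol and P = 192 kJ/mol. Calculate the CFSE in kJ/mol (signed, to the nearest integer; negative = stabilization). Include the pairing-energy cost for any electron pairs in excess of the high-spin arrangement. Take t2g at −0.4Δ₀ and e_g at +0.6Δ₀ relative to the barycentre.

Group 8 minus oxidation state +3 gives a d⁵ configuration for Fe³⁺.
Here Δ₀ > P (361 > 192), so the low-spin state is favoured.
Filling d⁵ accordingly: t2g^5 e_g^0.
Orbital CFSE = -2.0Δ₀ = -2.0 × 361 = -722 kJ/mol.
Excess pairs vs high-spin: 2 − 0 = 2; pairing cost = +384 kJ/mol.
Net CFSE = -722 + 384 = -338 kJ/mol.

-338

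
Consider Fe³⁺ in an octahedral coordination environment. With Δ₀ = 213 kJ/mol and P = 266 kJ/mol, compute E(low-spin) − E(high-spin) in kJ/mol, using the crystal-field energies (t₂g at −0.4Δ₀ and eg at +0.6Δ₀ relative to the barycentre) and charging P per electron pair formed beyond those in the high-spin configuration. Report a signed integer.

106

Fe is in group 8, so Fe³⁺ is d⁵ (8 − 3 = 5).
High-spin d⁵ fills as t₂g³ eg² with CFSE 3(−0.4) + 2(+0.6) = 0.0Δ₀ = 0 kJ/mol.
Low-spin t₂g⁵ eg⁰ gives -2.0Δ₀ = -426 kJ/mol, but forming 2 extra pairs costs 2P = 532 kJ/mol, so E(LS) = -426 + 532 = 106 kJ/mol.
E(LS) − E(HS) = 106 − (0) = 106 kJ/mol.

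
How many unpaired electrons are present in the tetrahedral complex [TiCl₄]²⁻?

2

Each Cl⁻ contributes -1; 4 × (-1) = -4. With overall charge -2, Ti is in the +2 oxidation state.
Ti sits in group 4; removing 2 electrons leaves Ti²⁺ with 4 − 2 = 2 d electrons.
With tetrahedral geometry the complex is necessarily high-spin.
Configuration: e² t₂⁰, giving 2 unpaired electrons.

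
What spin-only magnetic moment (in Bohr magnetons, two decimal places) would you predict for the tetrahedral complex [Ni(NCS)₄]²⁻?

Each NCS⁻ contributes -1; 4 × (-1) = -4. With overall charge -2, Ni is in the +2 oxidation state.
Ni²⁺: group 10, so d-count = 10 − 2 = 8.
Tetrahedral splitting is small, so the complex is high-spin.
Configuration: e⁴ t₂⁴ → 2 unpaired electrons.
μ(spin-only) = √[2(2+2)] = √8 ≈ 2.83 Bohr magnetons.

2.83 Bohr magnetons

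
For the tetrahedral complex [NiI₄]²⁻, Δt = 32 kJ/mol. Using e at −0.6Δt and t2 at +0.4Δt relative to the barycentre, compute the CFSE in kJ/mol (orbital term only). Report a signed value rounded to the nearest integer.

-26

Each I⁻ contributes -1; 4 × (-1) = -4. With overall charge -2, Ni is in the +2 oxidation state.
Group 10 minus oxidation state +2 gives a d⁸ configuration for Ni²⁺.
Tetrahedral splitting is small, so the complex is high-spin.
The d⁸ electrons fill as e^4 t2^4.
CFSE(orbital) = 4×(-0.6Δt) + 4×(0.4Δt) = -0.8Δt; with Δt = 32 kJ/mol that is -26 kJ/mol.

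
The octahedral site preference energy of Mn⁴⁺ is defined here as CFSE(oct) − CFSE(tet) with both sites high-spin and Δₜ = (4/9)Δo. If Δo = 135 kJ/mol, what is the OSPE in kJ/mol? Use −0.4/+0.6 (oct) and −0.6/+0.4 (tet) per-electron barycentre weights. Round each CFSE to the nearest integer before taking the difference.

Mn⁴⁺: group 7, so d-count = 7 − 4 = 3.
In an octahedral site d³ (HS) is t₂g³ eg⁰, giving CFSE(oct) = -1.2Δo = -162 kJ/mol.
Tetrahedral: e² t₂¹, CFSE = 2(−0.6) + 1(+0.4) = -0.8Δₜ = -0.8 × (4/9) × 135 = -48 kJ/mol.
Subtracting, OSPE = -162 − (-48) = -114 kJ/mol.

-114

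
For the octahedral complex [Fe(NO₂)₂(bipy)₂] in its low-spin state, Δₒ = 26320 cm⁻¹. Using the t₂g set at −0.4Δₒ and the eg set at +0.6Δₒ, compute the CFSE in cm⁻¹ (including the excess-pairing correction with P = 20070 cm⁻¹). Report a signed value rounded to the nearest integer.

-23028

Ligand charges: 2×(-1) from NO₂⁻ and 2×(+0) from bipy sum to -2; with overall charge +0, Fe is +2.
Fe is in group 8, so Fe²⁺ is d⁶ (8 − 2 = 6).
Configuration: t₂g⁶ eg⁰.
Orbital CFSE = 6(-0.4) + 0(0.6) = -2.4Δₒ = -2.4 × 26320 = -63168 cm⁻¹.
Relative to high-spin t₂g⁴ eg² (1 paired), the low-spin configuration has 2 additional pairs, contributing +2 × 20070 = +40140 cm⁻¹.
Overall CFSE = -63168 + 40140 = -23028 cm⁻¹.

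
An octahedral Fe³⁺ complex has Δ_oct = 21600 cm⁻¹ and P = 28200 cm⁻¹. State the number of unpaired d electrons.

Fe sits in group 8; removing 3 electrons leaves Fe³⁺ with 8 − 3 = 5 d electrons.
Here Δ_oct < P (21600 < 28200), so the high-spin state is favoured.
That gives t2g^3 e_g^2.
Unpaired electrons: 5.

5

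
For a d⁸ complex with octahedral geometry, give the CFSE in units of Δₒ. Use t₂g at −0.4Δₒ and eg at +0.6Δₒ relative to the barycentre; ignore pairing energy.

-1.2 Δₒ

Configuration: t₂g⁶ eg².
CFSE = 6(-0.4Δₒ) + 2(0.6Δₒ) = -2.4Δₒ + 1.2Δₒ = -1.2Δₒ.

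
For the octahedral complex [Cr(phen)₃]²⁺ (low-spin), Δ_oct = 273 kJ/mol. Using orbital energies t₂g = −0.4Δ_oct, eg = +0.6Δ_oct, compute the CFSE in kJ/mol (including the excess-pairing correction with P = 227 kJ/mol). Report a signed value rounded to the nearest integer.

phen is neutral, so the +2 overall charge sits on Cr: oxidation state +2.
Cr sits in group 6; removing 2 electrons leaves Cr²⁺ with 6 − 2 = 4 d electrons.
The d⁴ electrons fill as t₂g⁴ eg⁰.
Orbital CFSE = 4(-0.4) + 0(0.6) = -1.6Δ_oct = -1.6 × 273 = -437 kJ/mol.
Relative to high-spin t₂g³ eg¹ (0 paired), the low-spin configuration has 1 additional pair, contributing +1 × 227 = +227 kJ/mol.
Overall CFSE = -437 + 227 = -210 kJ/mol.

-210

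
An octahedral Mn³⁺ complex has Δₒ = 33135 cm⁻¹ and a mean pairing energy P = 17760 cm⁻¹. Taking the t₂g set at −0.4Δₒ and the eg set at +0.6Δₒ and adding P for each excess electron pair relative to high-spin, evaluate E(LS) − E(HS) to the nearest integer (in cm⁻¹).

-15375

Group 7 minus oxidation state +3 gives a d⁴ configuration for Mn³⁺.
High-spin: t₂g³ eg¹, CFSE = -0.6Δₒ = -19881 cm⁻¹.
For low-spin the configuration is t₂g⁴ eg⁰: orbital energy -1.6 × 33135 = -53016 cm⁻¹, and 1 additional pair relative to high-spin adds 17760 cm⁻¹, giving -35256 cm⁻¹.
E(LS) − E(HS) = -35256 − (-19881) = -15375 cm⁻¹.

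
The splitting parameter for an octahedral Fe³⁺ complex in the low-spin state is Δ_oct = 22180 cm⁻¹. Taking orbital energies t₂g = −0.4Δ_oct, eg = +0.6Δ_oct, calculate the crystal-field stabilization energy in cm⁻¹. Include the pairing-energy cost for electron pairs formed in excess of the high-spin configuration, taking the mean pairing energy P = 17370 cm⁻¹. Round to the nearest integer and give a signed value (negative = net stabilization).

-9620

Fe sits in group 8; removing 3 electrons leaves Fe³⁺ with 8 − 3 = 5 d electrons.
Electron filling gives t₂g⁵ eg⁰.
The orbital stabilization is -2.0Δ_oct = -2.0 × 22180 = -44360 cm⁻¹.
Relative to high-spin t₂g³ eg² (0 paired), the low-spin configuration has 2 additional pairs, contributing +2 × 17370 = +34740 cm⁻¹.
Combining: -44360 + 34740 = -9620 cm⁻¹.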